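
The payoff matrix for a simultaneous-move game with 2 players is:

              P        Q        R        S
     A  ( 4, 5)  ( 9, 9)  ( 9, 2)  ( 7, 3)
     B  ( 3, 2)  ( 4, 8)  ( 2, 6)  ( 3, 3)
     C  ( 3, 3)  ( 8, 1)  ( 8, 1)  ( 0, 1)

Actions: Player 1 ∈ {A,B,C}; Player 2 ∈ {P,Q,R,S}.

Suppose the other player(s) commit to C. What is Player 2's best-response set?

argmax u_2 = {P}

u_2(P vs C) = 3
u_2(Q vs C) = 1
u_2(R vs C) = 1
u_2(S vs C) = 1
max payoff 3 at {P}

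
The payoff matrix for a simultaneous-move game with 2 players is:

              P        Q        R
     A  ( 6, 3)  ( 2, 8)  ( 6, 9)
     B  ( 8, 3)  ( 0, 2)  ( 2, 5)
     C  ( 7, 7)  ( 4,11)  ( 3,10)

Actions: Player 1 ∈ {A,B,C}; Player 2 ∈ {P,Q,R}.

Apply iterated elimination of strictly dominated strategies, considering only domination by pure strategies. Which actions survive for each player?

P2 drop P (R beats it: A:9>3 B:5>3 C:10>7)
P1 drop B (A beats it: Q:2>0 R:6>2)
P1→{A,C} P2→{Q,R}

Survivors P1:{A,C} P2:{Q,R}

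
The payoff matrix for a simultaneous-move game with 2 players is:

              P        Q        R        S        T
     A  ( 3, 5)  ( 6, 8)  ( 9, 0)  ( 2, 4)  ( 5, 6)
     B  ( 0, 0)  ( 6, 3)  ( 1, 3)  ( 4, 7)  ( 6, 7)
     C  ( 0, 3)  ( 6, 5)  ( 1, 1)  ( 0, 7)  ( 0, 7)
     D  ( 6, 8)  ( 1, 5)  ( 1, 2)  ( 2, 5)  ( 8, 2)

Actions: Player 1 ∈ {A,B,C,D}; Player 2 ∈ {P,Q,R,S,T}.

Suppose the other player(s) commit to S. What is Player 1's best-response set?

argmax u_1 = {B}

u_1(A vs S) = 2
u_1(B vs S) = 4
u_1(C vs S) = 0
u_1(D vs S) = 2
max payoff 4 at {B}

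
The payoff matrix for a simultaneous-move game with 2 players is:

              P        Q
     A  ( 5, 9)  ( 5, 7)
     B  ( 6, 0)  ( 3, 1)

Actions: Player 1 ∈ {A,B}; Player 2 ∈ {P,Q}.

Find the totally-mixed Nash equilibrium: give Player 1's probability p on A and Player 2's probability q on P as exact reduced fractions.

P1 indiff ⇒ q·5+(1-q)·5 = q·6+(1-q)·3 ⇒ q(-1) = (1-q)(-2) ⇒ q = 2/3
P2 indiff ⇒ p·9+(1-p)·0 = p·7+(1-p)·1 ⇒ p(2) = (1-p)(1) ⇒ p = 1/3

(p,q) = (1/3, 2/3)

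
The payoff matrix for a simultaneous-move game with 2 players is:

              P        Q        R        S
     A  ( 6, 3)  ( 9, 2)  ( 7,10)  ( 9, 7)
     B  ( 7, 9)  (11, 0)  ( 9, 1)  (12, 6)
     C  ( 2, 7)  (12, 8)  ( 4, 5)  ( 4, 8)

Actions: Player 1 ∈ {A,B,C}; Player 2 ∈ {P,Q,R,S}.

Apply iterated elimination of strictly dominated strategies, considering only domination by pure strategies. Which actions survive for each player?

P1 drop A (B beats it: P:7>6 Q:11>9 R:9>7 S:12>9)
P2 drop R (P beats it: B:9>1 C:7>5)
P1→{B,C} P2→{P,Q,S}

Remaining: P1:{B,C} P2:{P,Q,S}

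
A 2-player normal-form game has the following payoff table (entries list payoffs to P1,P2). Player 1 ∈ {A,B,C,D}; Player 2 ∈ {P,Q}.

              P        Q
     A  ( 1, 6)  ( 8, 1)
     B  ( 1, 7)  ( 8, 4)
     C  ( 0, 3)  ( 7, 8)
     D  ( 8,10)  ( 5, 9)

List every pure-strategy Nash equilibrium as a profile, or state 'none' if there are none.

Nash profiles: (D,P)

(A,P): not NE [P1→D gives 8>1]
(A,Q): not NE [P2→P gives 6>1]
(B,P): not NE [P1→D gives 8>1]
(B,Q): not NE [P2→P gives 7>4]
(C,P): not NE [P1→D gives 8>0; P2→Q gives 8>3]
(C,Q): not NE [P1→B gives 8>7]
(D,P): NE
(D,Q): not NE [P1→B gives 8>5; P2→P gives 10>9]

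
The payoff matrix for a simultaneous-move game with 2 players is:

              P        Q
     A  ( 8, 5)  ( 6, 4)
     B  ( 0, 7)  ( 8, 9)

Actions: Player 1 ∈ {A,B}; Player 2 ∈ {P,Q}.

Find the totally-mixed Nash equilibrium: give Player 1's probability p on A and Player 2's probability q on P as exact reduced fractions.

P1 indiff ⇒ q·8+(1-q)·6 = q·0+(1-q)·8 ⇒ q(8) = (1-q)(2) ⇒ q = 1/5
P2 indiff ⇒ p·5+(1-p)·7 = p·4+(1-p)·9 ⇒ p(1) = (1-p)(2) ⇒ p = 2/3

p=2/3, q=1/5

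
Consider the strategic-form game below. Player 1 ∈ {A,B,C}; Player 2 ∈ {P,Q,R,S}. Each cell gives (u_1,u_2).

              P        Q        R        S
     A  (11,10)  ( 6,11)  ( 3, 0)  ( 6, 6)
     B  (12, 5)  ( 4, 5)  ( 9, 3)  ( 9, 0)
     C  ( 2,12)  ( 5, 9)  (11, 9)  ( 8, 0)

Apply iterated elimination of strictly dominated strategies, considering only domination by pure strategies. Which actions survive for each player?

P2 drop R (P beats it: A:10>0 B:5>3 C:12>9)
P2 drop S (P beats it: A:10>6 B:5>0 C:12>0)
P1 drop C (A beats it: P:11>2 Q:6>5)
P1→{A,B} P2→{P,Q}

Remaining: P1:{A,B} P2:{P,Q}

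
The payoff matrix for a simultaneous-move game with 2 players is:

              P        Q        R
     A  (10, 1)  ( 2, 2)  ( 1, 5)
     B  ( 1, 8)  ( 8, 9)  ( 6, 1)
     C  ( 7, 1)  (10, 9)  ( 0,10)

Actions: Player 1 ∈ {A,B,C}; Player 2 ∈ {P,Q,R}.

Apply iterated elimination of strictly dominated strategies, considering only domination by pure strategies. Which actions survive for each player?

P2 drop P (Q beats it: A:2>1 B:9>8 C:9>1)
P1 drop A (B beats it: Q:8>2 R:6>1)
P1→{B,C} P2→{Q,R}

Remaining: P1:{B,C} P2:{Q,R}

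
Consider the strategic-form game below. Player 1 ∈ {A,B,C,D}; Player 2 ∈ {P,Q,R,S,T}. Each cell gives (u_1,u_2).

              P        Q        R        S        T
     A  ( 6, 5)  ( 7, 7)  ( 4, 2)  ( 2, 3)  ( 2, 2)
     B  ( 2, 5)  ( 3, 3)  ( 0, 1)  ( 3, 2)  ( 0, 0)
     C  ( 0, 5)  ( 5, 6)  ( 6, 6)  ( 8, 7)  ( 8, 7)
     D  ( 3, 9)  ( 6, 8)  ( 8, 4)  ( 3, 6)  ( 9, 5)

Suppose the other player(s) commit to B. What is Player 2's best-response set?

argmax u_2 = {P}

u_2(P vs B) = 5
u_2(Q vs B) = 3
u_2(R vs B) = 1
u_2(S vs B) = 2
u_2(T vs B) = 0
max payoff 5 at {P}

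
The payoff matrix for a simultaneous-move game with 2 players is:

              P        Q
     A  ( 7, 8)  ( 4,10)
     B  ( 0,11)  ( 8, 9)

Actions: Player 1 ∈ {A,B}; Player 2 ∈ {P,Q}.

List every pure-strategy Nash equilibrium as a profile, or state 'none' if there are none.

Equilibria: none

(A,P): not NE [P2→Q gives 10>8]
(A,Q): not NE [P1→B gives 8>4]
(B,P): not NE [P1→A gives 7>0]
(B,Q): not NE [P2→P gives 11>9]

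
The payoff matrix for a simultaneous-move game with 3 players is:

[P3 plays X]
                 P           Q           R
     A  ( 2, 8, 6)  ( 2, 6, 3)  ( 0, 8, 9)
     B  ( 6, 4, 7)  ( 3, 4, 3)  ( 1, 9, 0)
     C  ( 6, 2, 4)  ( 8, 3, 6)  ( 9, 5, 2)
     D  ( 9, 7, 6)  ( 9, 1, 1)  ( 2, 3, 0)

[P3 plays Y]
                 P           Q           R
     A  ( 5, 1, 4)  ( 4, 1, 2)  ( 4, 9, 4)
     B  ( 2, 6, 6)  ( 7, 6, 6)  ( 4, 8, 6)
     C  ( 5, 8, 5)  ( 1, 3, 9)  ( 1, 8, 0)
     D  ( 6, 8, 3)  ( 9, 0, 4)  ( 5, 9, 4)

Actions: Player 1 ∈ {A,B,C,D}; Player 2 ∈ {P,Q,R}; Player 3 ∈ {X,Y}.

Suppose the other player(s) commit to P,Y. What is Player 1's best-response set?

argmax u_1 = {D}

u_1(A vs P,Y) = 5
u_1(B vs P,Y) = 2
u_1(C vs P,Y) = 5
u_1(D vs P,Y) = 6
max payoff 6 at {D}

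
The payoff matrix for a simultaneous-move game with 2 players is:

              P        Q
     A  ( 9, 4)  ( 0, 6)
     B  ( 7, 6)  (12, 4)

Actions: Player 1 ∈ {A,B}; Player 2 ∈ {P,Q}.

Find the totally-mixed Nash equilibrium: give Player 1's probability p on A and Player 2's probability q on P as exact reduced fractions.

P1 indiff ⇒ q·9+(1-q)·0 = q·7+(1-q)·12 ⇒ q(2) = (1-q)(12) ⇒ q = 6/7
P2 indiff ⇒ p·4+(1-p)·6 = p·6+(1-p)·4 ⇒ p(-2) = (1-p)(-2) ⇒ p = 1/2

P1 mixes 1/2 on A; P2 mixes 6/7 on P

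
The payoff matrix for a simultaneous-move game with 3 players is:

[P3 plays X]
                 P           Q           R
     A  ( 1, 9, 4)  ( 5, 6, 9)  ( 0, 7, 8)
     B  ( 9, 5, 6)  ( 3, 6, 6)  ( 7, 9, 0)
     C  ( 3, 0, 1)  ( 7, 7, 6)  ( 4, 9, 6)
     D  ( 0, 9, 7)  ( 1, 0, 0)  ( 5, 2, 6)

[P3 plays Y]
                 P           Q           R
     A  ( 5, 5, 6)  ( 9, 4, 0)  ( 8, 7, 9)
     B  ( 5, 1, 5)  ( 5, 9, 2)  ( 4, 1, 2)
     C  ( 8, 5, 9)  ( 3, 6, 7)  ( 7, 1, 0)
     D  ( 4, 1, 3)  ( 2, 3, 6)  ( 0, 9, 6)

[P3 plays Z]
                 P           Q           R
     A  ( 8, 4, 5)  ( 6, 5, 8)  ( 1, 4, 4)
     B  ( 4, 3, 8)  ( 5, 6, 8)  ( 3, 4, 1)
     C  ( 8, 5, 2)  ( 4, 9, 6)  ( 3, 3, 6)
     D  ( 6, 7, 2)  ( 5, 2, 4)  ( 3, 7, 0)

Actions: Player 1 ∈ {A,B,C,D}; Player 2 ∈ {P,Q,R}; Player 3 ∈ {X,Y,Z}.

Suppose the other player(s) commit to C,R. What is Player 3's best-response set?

BR_3 = {X,Z}

u_3(X vs C,R) = 6
u_3(Y vs C,R) = 0
u_3(Z vs C,R) = 6
max payoff 6 at {X,Z}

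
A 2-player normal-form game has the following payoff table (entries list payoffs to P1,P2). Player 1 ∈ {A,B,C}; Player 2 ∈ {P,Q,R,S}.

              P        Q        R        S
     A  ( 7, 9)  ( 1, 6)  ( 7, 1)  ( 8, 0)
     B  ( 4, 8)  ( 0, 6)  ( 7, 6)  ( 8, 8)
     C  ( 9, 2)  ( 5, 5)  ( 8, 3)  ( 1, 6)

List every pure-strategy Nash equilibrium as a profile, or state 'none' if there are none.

(A,P): not NE [P1→C gives 9>7]
(A,Q): not NE [P1→C gives 5>1; P2→P gives 9>6]
(A,R): not NE [P1→C gives 8>7; P2→P gives 9>1]
(A,S): not NE [P2→P gives 9>0]
(B,P): not NE [P1→C gives 9>4]
(B,Q): not NE [P1→C gives 5>0; P2→S gives 8>6]
(B,R): not NE [P1→C gives 8>7; P2→S gives 8>6]
(B,S): NE
(C,P): not NE [P2→S gives 6>2]
(C,Q): not NE [P2→S gives 6>5]
(C,R): not NE [P2→S gives 6>3]
(C,S): not NE [P1→B gives 8>1]

Nash profiles: (B,S)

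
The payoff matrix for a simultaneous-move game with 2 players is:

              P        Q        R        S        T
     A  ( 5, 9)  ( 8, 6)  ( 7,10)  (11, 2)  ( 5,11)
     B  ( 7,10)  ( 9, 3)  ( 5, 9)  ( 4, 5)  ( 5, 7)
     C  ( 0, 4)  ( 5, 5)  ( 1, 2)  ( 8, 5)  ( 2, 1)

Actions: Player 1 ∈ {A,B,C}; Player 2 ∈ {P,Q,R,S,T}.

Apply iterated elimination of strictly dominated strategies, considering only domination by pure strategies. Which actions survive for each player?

Survivors P1:{A,B} P2:{P,R,T}

P1 drop C (A beats it: P:5>0 Q:8>5 R:7>1 S:11>8 T:5>2)
P2 drop Q (P beats it: A:9>6 B:10>3)
P2 drop S (P beats it: A:9>2 B:10>5)
P1→{A,B} P2→{P,R,T}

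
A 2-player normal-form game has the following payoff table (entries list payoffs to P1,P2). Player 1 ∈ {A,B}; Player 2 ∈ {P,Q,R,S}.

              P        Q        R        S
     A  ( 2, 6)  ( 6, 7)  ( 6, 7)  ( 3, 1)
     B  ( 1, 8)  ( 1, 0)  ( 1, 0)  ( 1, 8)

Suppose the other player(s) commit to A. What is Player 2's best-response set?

argmax u_2 = {Q,R}

u_2(P vs A) = 6
u_2(Q vs A) = 7
u_2(R vs A) = 7
u_2(S vs A) = 1
max payoff 7 at {Q,R}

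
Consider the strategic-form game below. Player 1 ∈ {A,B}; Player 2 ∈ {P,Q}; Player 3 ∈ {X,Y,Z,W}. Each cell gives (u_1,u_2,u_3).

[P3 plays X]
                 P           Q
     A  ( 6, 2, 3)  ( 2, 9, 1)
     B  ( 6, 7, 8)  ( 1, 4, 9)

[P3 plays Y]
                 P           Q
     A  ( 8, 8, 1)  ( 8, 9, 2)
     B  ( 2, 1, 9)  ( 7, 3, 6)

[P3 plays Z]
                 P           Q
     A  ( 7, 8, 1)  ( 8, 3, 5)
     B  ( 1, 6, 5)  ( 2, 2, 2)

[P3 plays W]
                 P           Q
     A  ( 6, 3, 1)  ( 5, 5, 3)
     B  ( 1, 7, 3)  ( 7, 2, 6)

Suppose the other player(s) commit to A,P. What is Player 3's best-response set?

u_3(X vs A,P) = 3
u_3(Y vs A,P) = 1
u_3(Z vs A,P) = 1
u_3(W vs A,P) = 1
max payoff 3 at {X}

BR_3 = {X}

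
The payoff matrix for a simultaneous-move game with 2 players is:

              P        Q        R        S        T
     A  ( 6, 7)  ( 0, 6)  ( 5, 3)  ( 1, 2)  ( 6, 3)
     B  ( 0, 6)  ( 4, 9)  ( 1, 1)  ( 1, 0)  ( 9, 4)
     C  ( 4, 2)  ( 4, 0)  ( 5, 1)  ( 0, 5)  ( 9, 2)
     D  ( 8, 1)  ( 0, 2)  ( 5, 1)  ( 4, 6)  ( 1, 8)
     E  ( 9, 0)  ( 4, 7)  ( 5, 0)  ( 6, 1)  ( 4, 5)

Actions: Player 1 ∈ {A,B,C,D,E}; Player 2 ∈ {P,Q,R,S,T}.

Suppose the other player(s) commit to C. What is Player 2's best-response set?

P2 best: {S}

u_2(P vs C) = 2
u_2(Q vs C) = 0
u_2(R vs C) = 1
u_2(S vs C) = 5
u_2(T vs C) = 2
max payoff 5 at {S}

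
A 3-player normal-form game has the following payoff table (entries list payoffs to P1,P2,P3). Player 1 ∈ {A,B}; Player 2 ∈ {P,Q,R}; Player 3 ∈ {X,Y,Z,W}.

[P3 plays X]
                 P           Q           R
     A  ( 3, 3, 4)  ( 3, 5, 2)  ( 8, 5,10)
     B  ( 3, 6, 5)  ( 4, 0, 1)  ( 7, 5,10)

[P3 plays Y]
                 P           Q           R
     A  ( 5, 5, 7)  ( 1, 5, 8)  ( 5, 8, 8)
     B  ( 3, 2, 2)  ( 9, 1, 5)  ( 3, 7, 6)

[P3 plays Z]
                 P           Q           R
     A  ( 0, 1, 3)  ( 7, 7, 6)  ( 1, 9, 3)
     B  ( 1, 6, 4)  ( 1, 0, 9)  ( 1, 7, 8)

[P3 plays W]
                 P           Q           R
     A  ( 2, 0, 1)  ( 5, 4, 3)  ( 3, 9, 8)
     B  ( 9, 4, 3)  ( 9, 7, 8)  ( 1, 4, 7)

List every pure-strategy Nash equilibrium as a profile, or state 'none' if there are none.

PSNE = {(A,R,X), (B,P,X)}

(A,P,X): not NE [P2→R gives 5>3; P3→Y gives 7>4]
(A,P,Y): not NE [P2→R gives 8>5]
(A,P,Z): not NE [P1→B gives 1>0; P2→R gives 9>1; P3→Y gives 7>3]
(A,P,W): not NE [P1→B gives 9>2; P2→R gives 9>0; P3→Y gives 7>1]
(A,Q,X): not NE [P1→B gives 4>3; P3→Y gives 8>2]
(A,Q,Y): not NE [P1→B gives 9>1; P2→R gives 8>5]
(A,Q,Z): not NE [P2→R gives 9>7; P3→Y gives 8>6]
(A,Q,W): not NE [P1→B gives 9>5; P2→R gives 9>4; P3→Y gives 8>3]
(A,R,X): NE
(A,R,Y): not NE [P3→X gives 10>8]
(A,R,Z): not NE [P3→X gives 10>3]
(A,R,W): not NE [P3→X gives 10>8]
(B,P,X): NE
(B,P,Y): not NE [P1→A gives 5>3; P2→R gives 7>2; P3→X gives 5>2]
(B,P,Z): not NE [P2→R gives 7>6; P3→X gives 5>4]
(B,P,W): not NE [P2→Q gives 7>4; P3→X gives 5>3]
(B,Q,X): not NE [P2→P gives 6>0; P3→Z gives 9>1]
(B,Q,Y): not NE [P2→R gives 7>1; P3→Z gives 9>5]
(B,Q,Z): not NE [P1→A gives 7>1; P2→R gives 7>0]
(B,Q,W): not NE [P3→Z gives 9>8]
(B,R,X): not NE [P1→A gives 8>7; P2→P gives 6>5]
(B,R,Y): not NE [P1→A gives 5>3; P3→X gives 10>6]
(B,R,Z): not NE [P3→X gives 10>8]
(B,R,W): not NE [P1→A gives 3>1; P2→Q gives 7>4; P3→X gives 10>7]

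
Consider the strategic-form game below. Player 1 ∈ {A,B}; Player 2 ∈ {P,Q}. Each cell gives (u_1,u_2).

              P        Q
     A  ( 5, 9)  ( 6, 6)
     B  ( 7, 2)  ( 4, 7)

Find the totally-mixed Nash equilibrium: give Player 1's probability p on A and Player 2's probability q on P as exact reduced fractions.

p=5/8, q=1/2

P1 indiff ⇒ q·5+(1-q)·6 = q·7+(1-q)·4 ⇒ q(-2) = (1-q)(-2) ⇒ q = 1/2
P2 indiff ⇒ p·9+(1-p)·2 = p·6+(1-p)·7 ⇒ p(3) = (1-p)(5) ⇒ p = 5/8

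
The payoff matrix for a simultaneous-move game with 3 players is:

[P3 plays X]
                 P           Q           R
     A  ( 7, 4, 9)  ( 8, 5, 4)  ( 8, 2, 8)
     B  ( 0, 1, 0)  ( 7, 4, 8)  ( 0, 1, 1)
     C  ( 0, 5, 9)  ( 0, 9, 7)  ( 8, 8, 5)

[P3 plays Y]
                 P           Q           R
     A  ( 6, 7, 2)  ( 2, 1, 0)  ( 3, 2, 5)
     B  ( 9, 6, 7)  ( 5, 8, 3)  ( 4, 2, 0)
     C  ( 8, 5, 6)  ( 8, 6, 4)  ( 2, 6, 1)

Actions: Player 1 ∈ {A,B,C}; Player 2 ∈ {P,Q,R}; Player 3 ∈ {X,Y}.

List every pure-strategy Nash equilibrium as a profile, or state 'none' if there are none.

(A,P,X): not NE [P2→Q gives 5>4]
(A,P,Y): not NE [P1→B gives 9>6; P3→X gives 9>2]
(A,Q,X): NE
(A,Q,Y): not NE [P1→C gives 8>2; P2→P gives 7>1; P3→X gives 4>0]
(A,R,X): not NE [P2→Q gives 5>2]
(A,R,Y): not NE [P1→B gives 4>3; P2→P gives 7>2; P3→X gives 8>5]
(B,P,X): not NE [P1→A gives 7>0; P2→Q gives 4>1; P3→Y gives 7>0]
(B,P,Y): not NE [P2→Q gives 8>6]
(B,Q,X): not NE [P1→A gives 8>7]
(B,Q,Y): not NE [P1→C gives 8>5; P3→X gives 8>3]
(B,R,X): not NE [P1→C gives 8>0; P2→Q gives 4>1]
(B,R,Y): not NE [P2→Q gives 8>2; P3→X gives 1>0]
(C,P,X): not NE [P1→A gives 7>0; P2→Q gives 9>5]
(C,P,Y): not NE [P1→B gives 9>8; P2→R gives 6>5; P3→X gives 9>6]
(C,Q,X): not NE [P1→A gives 8>0]
(C,Q,Y): not NE [P3→X gives 7>4]
(C,R,X): not NE [P2→Q gives 9>8]
(C,R,Y): not NE [P1→B gives 4>2; P3→X gives 5>1]

Nash profiles: (A,Q,X)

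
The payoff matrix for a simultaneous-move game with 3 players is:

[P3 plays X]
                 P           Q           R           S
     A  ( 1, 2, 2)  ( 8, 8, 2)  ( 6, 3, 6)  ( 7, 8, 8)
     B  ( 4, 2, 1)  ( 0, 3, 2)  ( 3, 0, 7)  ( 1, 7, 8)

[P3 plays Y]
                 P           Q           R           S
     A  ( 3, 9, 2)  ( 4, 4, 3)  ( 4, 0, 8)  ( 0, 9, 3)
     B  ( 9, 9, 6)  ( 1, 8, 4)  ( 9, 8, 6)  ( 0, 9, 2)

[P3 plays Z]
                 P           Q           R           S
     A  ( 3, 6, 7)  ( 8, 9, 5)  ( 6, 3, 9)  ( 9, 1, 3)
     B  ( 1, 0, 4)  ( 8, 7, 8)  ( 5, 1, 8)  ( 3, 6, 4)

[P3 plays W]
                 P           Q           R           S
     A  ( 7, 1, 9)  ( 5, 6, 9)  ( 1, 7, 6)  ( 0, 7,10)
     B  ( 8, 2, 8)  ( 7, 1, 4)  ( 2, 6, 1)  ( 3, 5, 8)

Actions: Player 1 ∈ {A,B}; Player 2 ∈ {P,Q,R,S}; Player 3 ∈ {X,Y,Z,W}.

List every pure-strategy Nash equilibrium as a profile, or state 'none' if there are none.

(A,P,X): not NE [P1→B gives 4>1; P2→S gives 8>2; P3→W gives 9>2]
(A,P,Y): not NE [P1→B gives 9>3; P3→W gives 9>2]
(A,P,Z): not NE [P2→Q gives 9>6; P3→W gives 9>7]
(A,P,W): not NE [P1→B gives 8>7; P2→S gives 7>1]
(A,Q,X): not NE [P3→W gives 9>2]
(A,Q,Y): not NE [P2→S gives 9>4; P3→W gives 9>3]
(A,Q,Z): not NE [P3→W gives 9>5]
(A,Q,W): not NE [P1→B gives 7>5; P2→S gives 7>6]
(A,R,X): not NE [P2→S gives 8>3; P3→Z gives 9>6]
(A,R,Y): not NE [P1→B gives 9>4; P2→S gives 9>0; P3→Z gives 9>8]
(A,R,Z): not NE [P2→Q gives 9>3]
(A,R,W): not NE [P1→B gives 2>1; P3→Z gives 9>6]
(A,S,X): not NE [P3→W gives 10>8]
(A,S,Y): not NE [P3→W gives 10>3]
(A,S,Z): not NE [P2→Q gives 9>1; P3→W gives 10>3]
(A,S,W): not NE [P1→B gives 3>0]
(B,P,X): not NE [P2→S gives 7>2; P3→W gives 8>1]
(B,P,Y): not NE [P3→W gives 8>6]
(B,P,Z): not NE [P1→A gives 3>1; P2→Q gives 7>0; P3→W gives 8>4]
(B,P,W): not NE [P2→R gives 6>2]
(B,Q,X): not NE [P1→A gives 8>0; P2→S gives 7>3; P3→Z gives 8>2]
(B,Q,Y): not NE [P1→A gives 4>1; P2→S gives 9>8; P3→Z gives 8>4]
(B,Q,Z): NE
(B,Q,W): not NE [P2→R gives 6>1; P3→Z gives 8>4]
(B,R,X): not NE [P1→A gives 6>3; P2→S gives 7>0; P3→Z gives 8>7]
(B,R,Y): not NE [P2→S gives 9>8; P3→Z gives 8>6]
(B,R,Z): not NE [P1→A gives 6>5; P2→Q gives 7>1]
(B,R,W): not NE [P3→Z gives 8>1]
(B,S,X): not NE [P1→A gives 7>1]
(B,S,Y): not NE [P3→W gives 8>2]
(B,S,Z): not NE [P1→A gives 9>3; P2→Q gives 7>6; P3→W gives 8>4]
(B,S,W): not NE [P2→R gives 6>5]

PSNE = {(B,Q,Z)}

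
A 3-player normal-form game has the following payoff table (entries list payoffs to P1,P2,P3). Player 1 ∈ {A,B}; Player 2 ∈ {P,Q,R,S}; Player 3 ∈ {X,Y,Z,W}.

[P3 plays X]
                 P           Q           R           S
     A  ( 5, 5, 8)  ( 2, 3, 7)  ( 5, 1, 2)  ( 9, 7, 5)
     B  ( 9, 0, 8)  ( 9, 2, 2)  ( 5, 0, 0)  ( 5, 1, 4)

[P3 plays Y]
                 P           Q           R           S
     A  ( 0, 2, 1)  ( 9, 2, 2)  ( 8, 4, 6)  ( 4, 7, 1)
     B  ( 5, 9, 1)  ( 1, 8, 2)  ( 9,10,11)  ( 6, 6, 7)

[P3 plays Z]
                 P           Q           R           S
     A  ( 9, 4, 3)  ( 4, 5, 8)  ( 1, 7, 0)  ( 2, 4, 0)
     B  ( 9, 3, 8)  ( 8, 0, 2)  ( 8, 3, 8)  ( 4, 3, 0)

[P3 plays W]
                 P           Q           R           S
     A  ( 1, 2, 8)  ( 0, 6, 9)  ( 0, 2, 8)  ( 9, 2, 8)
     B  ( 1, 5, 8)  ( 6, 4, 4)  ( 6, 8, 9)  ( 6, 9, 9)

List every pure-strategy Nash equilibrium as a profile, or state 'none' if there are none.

NE set: (B,P,Z), (B,R,Y)

(A,P,X): not NE [P1→B gives 9>5; P2→S gives 7>5]
(A,P,Y): not NE [P1→B gives 5>0; P2→S gives 7>2; P3→W gives 8>1]
(A,P,Z): not NE [P2→R gives 7>4; P3→W gives 8>3]
(A,P,W): not NE [P2→Q gives 6>2]
(A,Q,X): not NE [P1→B gives 9>2; P2→S gives 7>3; P3→W gives 9>7]
(A,Q,Y): not NE [P2→S gives 7>2; P3→W gives 9>2]
(A,Q,Z): not NE [P1→B gives 8>4; P2→R gives 7>5; P3→W gives 9>8]
(A,Q,W): not NE [P1→B gives 6>0]
(A,R,X): not NE [P2→S gives 7>1; P3→W gives 8>2]
(A,R,Y): not NE [P1→B gives 9>8; P2→S gives 7>4; P3→W gives 8>6]
(A,R,Z): not NE [P1→B gives 8>1; P3→W gives 8>0]
(A,R,W): not NE [P1→B gives 6>0; P2→Q gives 6>2]
(A,S,X): not NE [P3→W gives 8>5]
(A,S,Y): not NE [P1→B gives 6>4; P3→W gives 8>1]
(A,S,Z): not NE [P1→B gives 4>2; P2→R gives 7>4; P3→W gives 8>0]
(A,S,W): not NE [P2→Q gives 6>2]
(B,P,X): not NE [P2→Q gives 2>0]
(B,P,Y): not NE [P2→R gives 10>9; P3→W gives 8>1]
(B,P,Z): NE
(B,P,W): not NE [P2→S gives 9>5]
(B,Q,X): not NE [P3→W gives 4>2]
(B,Q,Y): not NE [P1→A gives 9>1; P2→R gives 10>8; P3→W gives 4>2]
(B,Q,Z): not NE [P2→S gives 3>0; P3→W gives 4>2]
(B,Q,W): not NE [P2→S gives 9>4]
(B,R,X): not NE [P2→Q gives 2>0; P3→Y gives 11>0]
(B,R,Y): NE
(B,R,Z): not NE [P3→Y gives 11>8]
(B,R,W): not NE [P2→S gives 9>8; P3→Y gives 11>9]
(B,S,X): not NE [P1→A gives 9>5; P2→Q gives 2>1; P3→W gives 9>4]
(B,S,Y): not NE [P2→R gives 10>6; P3→W gives 9>7]
(B,S,Z): not NE [P3→W gives 9>0]
(B,S,W): not NE [P1→A gives 9>6]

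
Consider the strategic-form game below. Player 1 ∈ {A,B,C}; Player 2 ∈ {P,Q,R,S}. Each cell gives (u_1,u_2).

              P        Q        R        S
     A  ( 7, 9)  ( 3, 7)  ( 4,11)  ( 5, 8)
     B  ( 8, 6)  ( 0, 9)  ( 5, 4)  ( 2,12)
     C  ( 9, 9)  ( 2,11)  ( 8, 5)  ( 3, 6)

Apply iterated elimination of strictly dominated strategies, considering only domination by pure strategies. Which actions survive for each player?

P1 drop B (C beats it: P:9>8 Q:2>0 R:8>5 S:3>2)
P2 drop S (P beats it: A:9>8 C:9>6)
P1→{A,C} P2→{P,Q,R}

Survivors P1:{A,C} P2:{P,Q,R}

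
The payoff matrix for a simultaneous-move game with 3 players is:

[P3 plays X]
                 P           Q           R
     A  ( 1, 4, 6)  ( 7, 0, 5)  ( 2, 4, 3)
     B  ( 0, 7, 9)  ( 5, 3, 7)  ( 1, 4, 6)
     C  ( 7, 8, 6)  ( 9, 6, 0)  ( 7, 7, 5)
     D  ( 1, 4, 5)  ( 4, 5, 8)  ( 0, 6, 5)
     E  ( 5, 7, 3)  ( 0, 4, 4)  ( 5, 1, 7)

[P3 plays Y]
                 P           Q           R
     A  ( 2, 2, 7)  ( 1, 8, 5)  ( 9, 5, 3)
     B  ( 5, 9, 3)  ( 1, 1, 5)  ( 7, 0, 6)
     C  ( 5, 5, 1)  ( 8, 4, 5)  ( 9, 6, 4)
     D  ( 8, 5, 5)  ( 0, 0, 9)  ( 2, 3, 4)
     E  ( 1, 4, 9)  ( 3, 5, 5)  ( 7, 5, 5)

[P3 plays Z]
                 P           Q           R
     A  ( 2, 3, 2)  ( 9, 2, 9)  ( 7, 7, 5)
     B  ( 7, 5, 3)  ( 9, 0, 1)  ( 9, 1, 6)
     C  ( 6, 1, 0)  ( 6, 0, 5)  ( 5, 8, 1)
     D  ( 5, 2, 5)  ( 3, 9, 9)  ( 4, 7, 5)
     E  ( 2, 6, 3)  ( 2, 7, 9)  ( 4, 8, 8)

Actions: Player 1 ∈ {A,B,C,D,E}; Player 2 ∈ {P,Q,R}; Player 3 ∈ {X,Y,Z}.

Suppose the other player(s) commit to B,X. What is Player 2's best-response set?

BR_2 = {P}

u_2(P vs B,X) = 7
u_2(Q vs B,X) = 3
u_2(R vs B,X) = 4
max payoff 7 at {P}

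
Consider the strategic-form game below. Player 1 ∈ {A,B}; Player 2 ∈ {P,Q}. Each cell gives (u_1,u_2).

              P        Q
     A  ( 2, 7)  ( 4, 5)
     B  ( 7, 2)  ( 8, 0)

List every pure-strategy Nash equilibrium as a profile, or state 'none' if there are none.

(A,P): not NE [P1→B gives 7>2]
(A,Q): not NE [P1→B gives 8>4; P2→P gives 7>5]
(B,P): NE
(B,Q): not NE [P2→P gives 2>0]

Nash profiles: (B,P)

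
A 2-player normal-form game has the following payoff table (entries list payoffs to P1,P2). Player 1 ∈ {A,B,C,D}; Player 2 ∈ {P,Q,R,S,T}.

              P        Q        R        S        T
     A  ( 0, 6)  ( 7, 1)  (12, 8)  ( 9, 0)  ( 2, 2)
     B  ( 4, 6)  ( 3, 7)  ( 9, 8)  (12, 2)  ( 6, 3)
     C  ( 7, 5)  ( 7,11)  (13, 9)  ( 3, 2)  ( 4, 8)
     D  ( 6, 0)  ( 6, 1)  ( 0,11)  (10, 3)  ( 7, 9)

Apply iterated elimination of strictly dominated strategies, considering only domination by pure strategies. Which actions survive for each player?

P2 drop P (R beats it: A:8>6 B:8>6 C:9>5 D:11>0)
P2 drop S (R beats it: A:8>0 B:8>2 C:9>2 D:11>3)
P2 drop T (R beats it: A:8>2 B:8>3 C:9>8 D:11>9)
P1 drop B (A beats it: Q:7>3 R:12>9)
P1 drop D (A beats it: Q:7>6 R:12>0)
P1→{A,C} P2→{Q,R}

Survivors P1:{A,C} P2:{Q,R}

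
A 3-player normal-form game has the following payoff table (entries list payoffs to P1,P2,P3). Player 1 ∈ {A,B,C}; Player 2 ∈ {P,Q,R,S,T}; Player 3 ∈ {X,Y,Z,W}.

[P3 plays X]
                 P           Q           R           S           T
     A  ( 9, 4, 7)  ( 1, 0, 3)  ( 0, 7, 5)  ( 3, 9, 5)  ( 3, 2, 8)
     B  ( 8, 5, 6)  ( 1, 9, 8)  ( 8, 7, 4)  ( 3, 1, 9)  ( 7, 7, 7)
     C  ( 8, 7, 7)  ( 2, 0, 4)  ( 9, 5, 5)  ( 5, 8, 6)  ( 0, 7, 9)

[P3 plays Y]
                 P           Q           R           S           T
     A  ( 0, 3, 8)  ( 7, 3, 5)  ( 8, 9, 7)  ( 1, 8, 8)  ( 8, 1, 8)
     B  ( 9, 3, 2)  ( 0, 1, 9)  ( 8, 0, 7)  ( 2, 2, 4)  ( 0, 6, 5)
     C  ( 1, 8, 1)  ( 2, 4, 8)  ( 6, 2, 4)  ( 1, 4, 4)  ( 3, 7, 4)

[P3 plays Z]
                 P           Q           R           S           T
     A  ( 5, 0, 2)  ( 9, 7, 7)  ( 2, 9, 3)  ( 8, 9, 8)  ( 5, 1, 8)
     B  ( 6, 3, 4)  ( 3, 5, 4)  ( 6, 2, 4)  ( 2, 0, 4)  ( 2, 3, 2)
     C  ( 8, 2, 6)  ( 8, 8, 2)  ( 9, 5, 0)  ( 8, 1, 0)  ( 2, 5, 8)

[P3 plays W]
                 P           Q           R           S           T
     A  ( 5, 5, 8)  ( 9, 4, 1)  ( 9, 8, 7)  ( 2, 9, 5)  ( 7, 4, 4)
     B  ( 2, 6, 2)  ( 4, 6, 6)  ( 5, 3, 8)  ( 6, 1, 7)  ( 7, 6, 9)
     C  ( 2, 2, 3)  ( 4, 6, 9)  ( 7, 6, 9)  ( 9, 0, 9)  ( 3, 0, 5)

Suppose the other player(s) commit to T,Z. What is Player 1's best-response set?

argmax u_1 = {A}

u_1(A vs T,Z) = 5
u_1(B vs T,Z) = 2
u_1(C vs T,Z) = 2
max payoff 5 at {A}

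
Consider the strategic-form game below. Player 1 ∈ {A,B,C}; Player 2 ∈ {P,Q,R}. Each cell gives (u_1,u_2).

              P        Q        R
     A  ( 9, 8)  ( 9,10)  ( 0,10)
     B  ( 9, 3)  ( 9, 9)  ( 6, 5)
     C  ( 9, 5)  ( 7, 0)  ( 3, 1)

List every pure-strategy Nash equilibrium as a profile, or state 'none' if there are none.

PSNE = {(A,Q), (B,Q), (C,P)}

(A,P): not NE [P2→R gives 10>8]
(A,Q): NE
(A,R): not NE [P1→B gives 6>0]
(B,P): not NE [P2→Q gives 9>3]
(B,Q): NE
(B,R): not NE [P2→Q gives 9>5]
(C,P): NE
(C,Q): not NE [P1→B gives 9>7; P2→P gives 5>0]
(C,R): not NE [P1→B gives 6>3; P2→P gives 5>1]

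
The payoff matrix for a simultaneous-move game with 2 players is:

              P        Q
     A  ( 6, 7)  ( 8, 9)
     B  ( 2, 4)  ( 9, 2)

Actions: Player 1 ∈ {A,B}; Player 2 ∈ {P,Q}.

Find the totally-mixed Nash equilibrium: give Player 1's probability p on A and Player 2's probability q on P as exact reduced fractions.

P1 indiff ⇒ q·6+(1-q)·8 = q·2+(1-q)·9 ⇒ q(4) = (1-q)(1) ⇒ q = 1/5
P2 indiff ⇒ p·7+(1-p)·4 = p·9+(1-p)·2 ⇒ p(-2) = (1-p)(-2) ⇒ p = 1/2

P1 mixes 1/2 on A; P2 mixes 1/5 on P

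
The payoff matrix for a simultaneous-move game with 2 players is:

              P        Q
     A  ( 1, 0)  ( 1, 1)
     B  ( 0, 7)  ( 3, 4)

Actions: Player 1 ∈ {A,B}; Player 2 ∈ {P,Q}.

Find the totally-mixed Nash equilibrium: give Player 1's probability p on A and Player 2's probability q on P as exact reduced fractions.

P1 indiff ⇒ q·1+(1-q)·1 = q·0+(1-q)·3 ⇒ q(1) = (1-q)(2) ⇒ q = 2/3
P2 indiff ⇒ p·0+(1-p)·7 = p·1+(1-p)·4 ⇒ p(-1) = (1-p)(-3) ⇒ p = 3/4

(p,q) = (3/4, 2/3)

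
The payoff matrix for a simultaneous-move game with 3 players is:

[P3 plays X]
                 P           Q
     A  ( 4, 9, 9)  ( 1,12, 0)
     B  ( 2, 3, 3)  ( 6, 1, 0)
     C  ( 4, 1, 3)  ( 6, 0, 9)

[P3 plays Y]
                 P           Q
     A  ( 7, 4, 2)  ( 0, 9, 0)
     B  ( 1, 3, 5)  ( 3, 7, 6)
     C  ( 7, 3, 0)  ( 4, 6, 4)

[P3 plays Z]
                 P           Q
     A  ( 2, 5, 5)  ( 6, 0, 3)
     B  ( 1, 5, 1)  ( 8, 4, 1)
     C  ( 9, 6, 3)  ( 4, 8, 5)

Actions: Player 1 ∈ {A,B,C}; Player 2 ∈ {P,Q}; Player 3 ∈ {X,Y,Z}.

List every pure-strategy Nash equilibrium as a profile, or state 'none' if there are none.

(A,P,X): not NE [P2→Q gives 12>9]
(A,P,Y): not NE [P2→Q gives 9>4; P3→X gives 9>2]
(A,P,Z): not NE [P1→C gives 9>2; P3→X gives 9>5]
(A,Q,X): not NE [P1→C gives 6>1; P3→Z gives 3>0]
(A,Q,Y): not NE [P1→C gives 4>0; P3→Z gives 3>0]
(A,Q,Z): not NE [P1→B gives 8>6; P2→P gives 5>0]
(B,P,X): not NE [P1→C gives 4>2; P3→Y gives 5>3]
(B,P,Y): not NE [P1→C gives 7>1; P2→Q gives 7>3]
(B,P,Z): not NE [P1→C gives 9>1; P3→Y gives 5>1]
(B,Q,X): not NE [P2→P gives 3>1; P3→Y gives 6>0]
(B,Q,Y): not NE [P1→C gives 4>3]
(B,Q,Z): not NE [P2→P gives 5>4; P3→Y gives 6>1]
(C,P,X): NE
(C,P,Y): not NE [P2→Q gives 6>3; P3→Z gives 3>0]
(C,P,Z): not NE [P2→Q gives 8>6]
(C,Q,X): not NE [P2→P gives 1>0]
(C,Q,Y): not NE [P3→X gives 9>4]
(C,Q,Z): not NE [P1→B gives 8>4; P3→X gives 9>5]

NE set: (C,P,X)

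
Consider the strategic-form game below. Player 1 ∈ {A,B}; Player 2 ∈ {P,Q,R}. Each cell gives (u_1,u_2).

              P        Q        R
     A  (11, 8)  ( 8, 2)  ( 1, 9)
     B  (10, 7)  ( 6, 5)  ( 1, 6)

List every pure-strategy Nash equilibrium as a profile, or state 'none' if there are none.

(A,P): not NE [P2→R gives 9>8]
(A,Q): not NE [P2→R gives 9>2]
(A,R): NE
(B,P): not NE [P1→A gives 11>10]
(B,Q): not NE [P1→A gives 8>6; P2→P gives 7>5]
(B,R): not NE [P2→P gives 7>6]

Nash profiles: (A,R)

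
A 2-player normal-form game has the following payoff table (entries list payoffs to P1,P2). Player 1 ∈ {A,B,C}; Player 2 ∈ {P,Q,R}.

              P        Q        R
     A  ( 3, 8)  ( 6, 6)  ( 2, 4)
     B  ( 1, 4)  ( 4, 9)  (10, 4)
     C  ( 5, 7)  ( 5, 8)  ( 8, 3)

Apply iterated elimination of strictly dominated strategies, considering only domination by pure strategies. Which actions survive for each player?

Remaining: P1:{A,C} P2:{P,Q}

P2 drop R (Q beats it: A:6>4 B:9>4 C:8>3)
P1 drop B (A beats it: P:3>1 Q:6>4)
P1→{A,C} P2→{P,Q}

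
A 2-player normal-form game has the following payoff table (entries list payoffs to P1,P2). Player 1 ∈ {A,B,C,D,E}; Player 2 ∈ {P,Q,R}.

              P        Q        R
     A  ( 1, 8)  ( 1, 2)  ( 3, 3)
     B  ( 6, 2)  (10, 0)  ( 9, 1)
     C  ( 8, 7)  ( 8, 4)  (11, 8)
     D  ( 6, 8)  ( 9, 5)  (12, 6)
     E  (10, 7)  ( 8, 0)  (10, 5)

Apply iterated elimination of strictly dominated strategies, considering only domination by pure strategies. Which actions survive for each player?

Remaining: P1:{C,D,E} P2:{P,R}

P1 drop A (B beats it: P:6>1 Q:10>1 R:9>3)
P2 drop Q (P beats it: B:2>0 C:7>4 D:8>5 E:7>0)
P1 drop B (C beats it: P:8>6 R:11>9)
P1→{C,D,E} P2→{P,R}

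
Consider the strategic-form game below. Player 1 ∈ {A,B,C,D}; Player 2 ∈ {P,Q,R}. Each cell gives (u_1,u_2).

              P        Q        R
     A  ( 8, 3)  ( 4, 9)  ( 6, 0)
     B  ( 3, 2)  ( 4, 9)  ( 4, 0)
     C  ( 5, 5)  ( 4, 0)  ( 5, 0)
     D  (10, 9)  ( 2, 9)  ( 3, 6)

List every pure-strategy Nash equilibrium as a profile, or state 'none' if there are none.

NE set: (A,Q), (B,Q), (D,P)

(A,P): not NE [P1→D gives 10>8; P2→Q gives 9>3]
(A,Q): NE
(A,R): not NE [P2→Q gives 9>0]
(B,P): not NE [P1→D gives 10>3; P2→Q gives 9>2]
(B,Q): NE
(B,R): not NE [P1→A gives 6>4; P2→Q gives 9>0]
(C,P): not NE [P1→D gives 10>5]
(C,Q): not NE [P2→P gives 5>0]
(C,R): not NE [P1→A gives 6>5; P2→P gives 5>0]
(D,P): NE
(D,Q): not NE [P1→C gives 4>2]
(D,R): not NE [P1→A gives 6>3; P2→Q gives 9>6]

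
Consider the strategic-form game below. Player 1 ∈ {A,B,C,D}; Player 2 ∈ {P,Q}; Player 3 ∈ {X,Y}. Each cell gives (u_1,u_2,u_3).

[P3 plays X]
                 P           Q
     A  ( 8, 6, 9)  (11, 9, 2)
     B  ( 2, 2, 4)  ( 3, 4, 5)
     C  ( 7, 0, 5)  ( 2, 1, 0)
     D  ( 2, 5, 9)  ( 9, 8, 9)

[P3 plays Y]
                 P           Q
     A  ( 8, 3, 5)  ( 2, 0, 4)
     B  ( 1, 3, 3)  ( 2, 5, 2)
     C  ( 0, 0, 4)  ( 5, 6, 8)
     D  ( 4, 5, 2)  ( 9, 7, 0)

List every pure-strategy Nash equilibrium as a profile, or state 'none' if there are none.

(A,P,X): not NE [P2→Q gives 9>6]
(A,P,Y): not NE [P3→X gives 9>5]
(A,Q,X): not NE [P3→Y gives 4>2]
(A,Q,Y): not NE [P1→D gives 9>2; P2→P gives 3>0]
(B,P,X): not NE [P1→A gives 8>2; P2→Q gives 4>2]
(B,P,Y): not NE [P1→A gives 8>1; P2→Q gives 5>3; P3→X gives 4>3]
(B,Q,X): not NE [P1→A gives 11>3]
(B,Q,Y): not NE [P1→D gives 9>2; P3→X gives 5>2]
(C,P,X): not NE [P1→A gives 8>7; P2→Q gives 1>0]
(C,P,Y): not NE [P1→A gives 8>0; P2→Q gives 6>0; P3→X gives 5>4]
(C,Q,X): not NE [P1→A gives 11>2; P3→Y gives 8>0]
(C,Q,Y): not NE [P1→D gives 9>5]
(D,P,X): not NE [P1→A gives 8>2; P2→Q gives 8>5]
(D,P,Y): not NE [P1→A gives 8>4; P2→Q gives 7>5; P3→X gives 9>2]
(D,Q,X): not NE [P1→A gives 11>9]
(D,Q,Y): not NE [P3→X gives 9>0]

No pure NE.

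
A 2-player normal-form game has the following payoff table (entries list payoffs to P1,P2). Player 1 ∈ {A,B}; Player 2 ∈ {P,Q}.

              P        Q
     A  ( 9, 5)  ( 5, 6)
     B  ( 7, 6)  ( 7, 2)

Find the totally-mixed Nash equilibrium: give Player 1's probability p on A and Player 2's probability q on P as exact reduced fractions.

P1 indiff ⇒ q·9+(1-q)·5 = q·7+(1-q)·7 ⇒ q(2) = (1-q)(2) ⇒ q = 1/2
P2 indiff ⇒ p·5+(1-p)·6 = p·6+(1-p)·2 ⇒ p(-1) = (1-p)(-4) ⇒ p = 4/5

p=4/5, q=1/2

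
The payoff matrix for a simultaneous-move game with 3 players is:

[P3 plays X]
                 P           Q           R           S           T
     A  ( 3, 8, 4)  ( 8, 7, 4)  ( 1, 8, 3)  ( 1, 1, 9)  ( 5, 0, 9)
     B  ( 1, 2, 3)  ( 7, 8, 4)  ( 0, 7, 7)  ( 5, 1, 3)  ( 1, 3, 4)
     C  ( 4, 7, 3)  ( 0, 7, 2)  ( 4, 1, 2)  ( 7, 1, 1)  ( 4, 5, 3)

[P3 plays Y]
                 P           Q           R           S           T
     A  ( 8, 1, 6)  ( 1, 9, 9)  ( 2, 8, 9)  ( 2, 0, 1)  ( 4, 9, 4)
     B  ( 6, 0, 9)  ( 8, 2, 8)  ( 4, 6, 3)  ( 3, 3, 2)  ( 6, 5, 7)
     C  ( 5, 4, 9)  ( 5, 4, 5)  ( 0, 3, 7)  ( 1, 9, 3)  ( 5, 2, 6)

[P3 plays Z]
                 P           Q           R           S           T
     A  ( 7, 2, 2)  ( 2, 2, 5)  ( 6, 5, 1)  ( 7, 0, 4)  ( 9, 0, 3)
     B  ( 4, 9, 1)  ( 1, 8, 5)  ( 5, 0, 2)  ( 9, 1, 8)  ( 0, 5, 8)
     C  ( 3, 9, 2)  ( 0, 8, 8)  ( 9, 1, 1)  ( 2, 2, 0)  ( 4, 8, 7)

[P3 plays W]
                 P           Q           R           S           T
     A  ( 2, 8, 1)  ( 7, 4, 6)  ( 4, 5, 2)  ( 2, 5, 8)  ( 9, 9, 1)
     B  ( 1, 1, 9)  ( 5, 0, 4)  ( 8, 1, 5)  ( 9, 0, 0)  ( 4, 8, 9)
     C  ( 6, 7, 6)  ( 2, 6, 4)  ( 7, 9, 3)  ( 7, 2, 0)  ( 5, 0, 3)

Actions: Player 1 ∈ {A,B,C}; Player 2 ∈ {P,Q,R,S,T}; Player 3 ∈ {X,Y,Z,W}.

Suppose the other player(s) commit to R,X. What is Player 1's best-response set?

P1 best: {C}

u_1(A vs R,X) = 1
u_1(B vs R,X) = 0
u_1(C vs R,X) = 4
max payoff 4 at {C}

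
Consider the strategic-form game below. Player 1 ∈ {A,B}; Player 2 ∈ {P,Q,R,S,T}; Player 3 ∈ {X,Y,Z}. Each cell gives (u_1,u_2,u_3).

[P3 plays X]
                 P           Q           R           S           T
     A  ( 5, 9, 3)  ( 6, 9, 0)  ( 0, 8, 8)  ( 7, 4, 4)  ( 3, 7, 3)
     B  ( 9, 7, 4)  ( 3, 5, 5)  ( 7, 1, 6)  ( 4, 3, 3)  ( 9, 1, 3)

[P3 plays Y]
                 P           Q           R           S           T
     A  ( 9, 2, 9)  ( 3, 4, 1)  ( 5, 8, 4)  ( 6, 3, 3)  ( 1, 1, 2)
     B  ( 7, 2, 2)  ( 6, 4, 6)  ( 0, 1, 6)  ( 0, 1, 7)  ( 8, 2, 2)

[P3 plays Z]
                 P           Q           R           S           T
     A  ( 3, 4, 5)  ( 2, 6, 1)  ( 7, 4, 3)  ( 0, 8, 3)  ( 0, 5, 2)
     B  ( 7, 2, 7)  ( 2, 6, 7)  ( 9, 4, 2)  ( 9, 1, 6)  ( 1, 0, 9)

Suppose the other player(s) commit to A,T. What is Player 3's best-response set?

P3 best: {X}

u_3(X vs A,T) = 3
u_3(Y vs A,T) = 2
u_3(Z vs A,T) = 2
max payoff 3 at {X}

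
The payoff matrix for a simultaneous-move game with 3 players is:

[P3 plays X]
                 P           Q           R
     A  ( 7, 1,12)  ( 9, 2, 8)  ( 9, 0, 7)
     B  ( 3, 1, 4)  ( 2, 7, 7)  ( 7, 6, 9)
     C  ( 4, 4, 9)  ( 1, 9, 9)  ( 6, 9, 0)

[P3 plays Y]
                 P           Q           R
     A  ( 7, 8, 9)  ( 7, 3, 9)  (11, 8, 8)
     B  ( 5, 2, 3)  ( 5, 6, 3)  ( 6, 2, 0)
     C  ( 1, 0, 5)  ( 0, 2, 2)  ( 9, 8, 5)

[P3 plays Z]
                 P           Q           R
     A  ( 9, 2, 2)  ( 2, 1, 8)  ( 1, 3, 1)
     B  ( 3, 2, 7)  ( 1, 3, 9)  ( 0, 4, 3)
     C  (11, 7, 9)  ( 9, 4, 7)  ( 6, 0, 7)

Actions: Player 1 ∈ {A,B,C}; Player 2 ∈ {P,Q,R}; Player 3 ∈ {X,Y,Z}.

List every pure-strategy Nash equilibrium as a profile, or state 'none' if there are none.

(A,P,X): not NE [P2→Q gives 2>1]
(A,P,Y): not NE [P3→X gives 12>9]
(A,P,Z): not NE [P1→C gives 11>9; P2→R gives 3>2; P3→X gives 12>2]
(A,Q,X): not NE [P3→Y gives 9>8]
(A,Q,Y): not NE [P2→R gives 8>3]
(A,Q,Z): not NE [P1→C gives 9>2; P2→R gives 3>1; P3→Y gives 9>8]
(A,R,X): not NE [P2→Q gives 2>0; P3→Y gives 8>7]
(A,R,Y): NE
(A,R,Z): not NE [P1→C gives 6>1; P3→Y gives 8>1]
(B,P,X): not NE [P1→A gives 7>3; P2→Q gives 7>1; P3→Z gives 7>4]
(B,P,Y): not NE [P1→A gives 7>5; P2→Q gives 6>2; P3→Z gives 7>3]
(B,P,Z): not NE [P1→C gives 11>3; P2→R gives 4>2]
(B,Q,X): not NE [P1→A gives 9>2; P3→Z gives 9>7]
(B,Q,Y): not NE [P1→A gives 7>5; P3→Z gives 9>3]
(B,Q,Z): not NE [P1→C gives 9>1; P2→R gives 4>3]
(B,R,X): not NE [P1→A gives 9>7; P2→Q gives 7>6]
(B,R,Y): not NE [P1→A gives 11>6; P2→Q gives 6>2; P3→X gives 9>0]
(B,R,Z): not NE [P1→C gives 6>0; P3→X gives 9>3]
(C,P,X): not NE [P1→A gives 7>4; P2→R gives 9>4]
(C,P,Y): not NE [P1→A gives 7>1; P2→R gives 8>0; P3→Z gives 9>5]
(C,P,Z): NE
(C,Q,X): not NE [P1→A gives 9>1]
(C,Q,Y): not NE [P1→A gives 7>0; P2→R gives 8>2; P3→X gives 9>2]
(C,Q,Z): not NE [P2→P gives 7>4; P3→X gives 9>7]
(C,R,X): not NE [P1→A gives 9>6; P3→Z gives 7>0]
(C,R,Y): not NE [P1→A gives 11>9; P3→Z gives 7>5]
(C,R,Z): not NE [P2→P gives 7>0]

NE set: (A,R,Y), (C,P,Z)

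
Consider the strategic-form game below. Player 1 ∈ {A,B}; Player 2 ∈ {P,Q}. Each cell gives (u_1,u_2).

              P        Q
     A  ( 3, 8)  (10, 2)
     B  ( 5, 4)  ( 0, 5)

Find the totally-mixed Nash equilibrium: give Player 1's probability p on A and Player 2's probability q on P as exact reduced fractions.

P1 indiff ⇒ q·3+(1-q)·10 = q·5+(1-q)·0 ⇒ q(-2) = (1-q)(-10) ⇒ q = 5/6
P2 indiff ⇒ p·8+(1-p)·4 = p·2+(1-p)·5 ⇒ p(6) = (1-p)(1) ⇒ p = 1/7

p=1/7, q=5/6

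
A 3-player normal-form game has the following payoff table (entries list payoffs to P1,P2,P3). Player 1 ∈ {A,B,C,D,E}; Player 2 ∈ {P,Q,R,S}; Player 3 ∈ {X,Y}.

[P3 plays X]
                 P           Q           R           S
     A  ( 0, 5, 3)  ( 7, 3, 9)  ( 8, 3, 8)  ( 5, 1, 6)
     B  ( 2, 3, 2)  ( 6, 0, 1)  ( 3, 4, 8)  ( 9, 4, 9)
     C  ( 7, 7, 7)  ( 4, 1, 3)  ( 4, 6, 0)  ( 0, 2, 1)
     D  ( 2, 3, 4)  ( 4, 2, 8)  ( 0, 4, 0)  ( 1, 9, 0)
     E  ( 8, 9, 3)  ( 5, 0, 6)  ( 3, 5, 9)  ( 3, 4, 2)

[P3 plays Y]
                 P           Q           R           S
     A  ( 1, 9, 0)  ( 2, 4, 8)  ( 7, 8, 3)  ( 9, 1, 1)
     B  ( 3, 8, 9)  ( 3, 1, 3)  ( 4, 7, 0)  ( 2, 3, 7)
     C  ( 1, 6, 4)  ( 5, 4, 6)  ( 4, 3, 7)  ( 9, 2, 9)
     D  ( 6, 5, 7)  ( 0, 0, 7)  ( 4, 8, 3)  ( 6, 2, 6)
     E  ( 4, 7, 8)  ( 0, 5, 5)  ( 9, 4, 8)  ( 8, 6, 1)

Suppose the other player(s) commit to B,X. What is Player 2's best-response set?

u_2(P vs B,X) = 3
u_2(Q vs B,X) = 0
u_2(R vs B,X) = 4
u_2(S vs B,X) = 4
max payoff 4 at {R,S}

P2 best: {R,S}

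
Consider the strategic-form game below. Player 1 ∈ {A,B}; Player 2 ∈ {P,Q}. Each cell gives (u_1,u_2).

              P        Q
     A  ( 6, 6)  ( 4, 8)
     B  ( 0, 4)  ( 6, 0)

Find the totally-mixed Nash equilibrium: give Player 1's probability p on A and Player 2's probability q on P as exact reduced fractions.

(p,q) = (2/3, 1/4)

P1 indiff ⇒ q·6+(1-q)·4 = q·0+(1-q)·6 ⇒ q(6) = (1-q)(2) ⇒ q = 1/4
P2 indiff ⇒ p·6+(1-p)·4 = p·8+(1-p)·0 ⇒ p(-2) = (1-p)(-4) ⇒ p = 2/3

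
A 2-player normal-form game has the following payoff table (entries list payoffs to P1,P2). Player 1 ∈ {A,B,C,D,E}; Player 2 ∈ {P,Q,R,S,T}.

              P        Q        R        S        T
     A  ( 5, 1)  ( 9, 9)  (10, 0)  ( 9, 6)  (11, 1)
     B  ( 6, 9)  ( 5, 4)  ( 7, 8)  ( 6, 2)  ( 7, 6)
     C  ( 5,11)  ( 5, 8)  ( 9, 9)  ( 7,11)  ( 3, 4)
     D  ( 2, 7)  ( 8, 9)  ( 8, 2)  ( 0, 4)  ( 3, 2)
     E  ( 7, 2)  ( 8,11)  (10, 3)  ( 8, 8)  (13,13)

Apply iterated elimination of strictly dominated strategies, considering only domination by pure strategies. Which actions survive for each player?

Remaining: P1:{A,E} P2:{Q,T}

P1 drop B (E beats it: P:7>6 Q:8>5 R:10>7 S:8>6 T:13>7)
P1 drop C (E beats it: P:7>5 Q:8>5 R:10>9 S:8>7 T:13>3)
P1 drop D (A beats it: P:5>2 Q:9>8 R:10>8 S:9>0 T:11>3)
P2 drop P (Q beats it: A:9>1 E:11>2)
P2 drop R (Q beats it: A:9>0 E:11>3)
P2 drop S (Q beats it: A:9>6 E:11>8)
P1→{A,E} P2→{Q,T}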